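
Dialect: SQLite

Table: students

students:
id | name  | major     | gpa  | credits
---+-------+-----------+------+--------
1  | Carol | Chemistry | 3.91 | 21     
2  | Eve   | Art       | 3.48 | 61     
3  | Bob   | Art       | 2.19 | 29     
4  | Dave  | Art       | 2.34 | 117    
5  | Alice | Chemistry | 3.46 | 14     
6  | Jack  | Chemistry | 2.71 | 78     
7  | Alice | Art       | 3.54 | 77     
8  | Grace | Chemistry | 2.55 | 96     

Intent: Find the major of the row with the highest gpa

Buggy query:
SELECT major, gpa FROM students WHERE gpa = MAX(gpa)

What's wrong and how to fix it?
Bug: WHERE is evaluated per row; an aggregate over the whole table isn't defined there

Fix: Wrap MAX in a scalar subquery so WHERE compares against a single value

Corrected query:
SELECT major, gpa FROM students WHERE gpa = (SELECT MAX(gpa) FROM students)

Result:
major     | gpa 
----------+-----
Chemistry | 3.91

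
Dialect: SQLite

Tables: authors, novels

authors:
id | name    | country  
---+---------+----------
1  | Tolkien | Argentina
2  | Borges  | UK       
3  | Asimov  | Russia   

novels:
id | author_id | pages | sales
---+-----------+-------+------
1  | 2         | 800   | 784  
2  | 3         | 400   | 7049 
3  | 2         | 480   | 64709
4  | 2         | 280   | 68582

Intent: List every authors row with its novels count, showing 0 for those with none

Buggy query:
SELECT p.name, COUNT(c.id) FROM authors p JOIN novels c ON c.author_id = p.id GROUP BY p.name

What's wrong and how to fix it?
Bug: INNER JOIN drops authors rows that have no matching novels rows

Fix: Switch to LEFT JOIN to retain unmatched parent rows

Corrected query:
SELECT p.name, COUNT(c.id) FROM authors p LEFT JOIN novels c ON c.author_id = p.id GROUP BY p.name

Result:
name    | COUNT(c.id)
--------+------------
Asimov  | 1          
Borges  | 3          
Tolkien | 0          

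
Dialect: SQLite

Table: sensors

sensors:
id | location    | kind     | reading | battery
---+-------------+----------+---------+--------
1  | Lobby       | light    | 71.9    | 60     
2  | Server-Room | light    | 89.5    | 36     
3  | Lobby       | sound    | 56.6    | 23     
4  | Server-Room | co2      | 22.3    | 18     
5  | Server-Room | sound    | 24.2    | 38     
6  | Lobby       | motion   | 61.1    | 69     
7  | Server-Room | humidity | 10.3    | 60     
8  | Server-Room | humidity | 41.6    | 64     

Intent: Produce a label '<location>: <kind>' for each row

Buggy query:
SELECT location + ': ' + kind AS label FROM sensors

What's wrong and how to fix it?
Bug: SQLite uses || for string concatenation; + coerces text to numbers (yielding 0)

Fix: Use the || operator for string concatenation

Corrected query:
SELECT location || ': ' || kind AS label FROM sensors

Result:
label                
---------------------
Lobby: light         
Server-Room: light   
Lobby: sound         
Server-Room: co2     
Server-Room: sound   
Lobby: motion        
Server-Room: humidity
Server-Room: humidity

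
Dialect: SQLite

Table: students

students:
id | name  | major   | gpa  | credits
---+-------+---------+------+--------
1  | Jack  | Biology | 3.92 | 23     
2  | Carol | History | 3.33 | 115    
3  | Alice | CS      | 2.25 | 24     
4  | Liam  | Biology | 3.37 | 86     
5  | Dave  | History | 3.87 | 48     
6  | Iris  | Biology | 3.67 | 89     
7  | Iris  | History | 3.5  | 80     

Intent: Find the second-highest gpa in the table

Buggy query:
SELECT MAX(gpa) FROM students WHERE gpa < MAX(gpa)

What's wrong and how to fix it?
Bug: The inner MAX is an aggregate inside WHERE, which is not allowed

Fix: Put the inner MAX in a scalar subquery

Corrected query:
SELECT MAX(gpa) FROM students WHERE gpa < (SELECT MAX(gpa) FROM students)

Result:
MAX(gpa)
--------
3.87    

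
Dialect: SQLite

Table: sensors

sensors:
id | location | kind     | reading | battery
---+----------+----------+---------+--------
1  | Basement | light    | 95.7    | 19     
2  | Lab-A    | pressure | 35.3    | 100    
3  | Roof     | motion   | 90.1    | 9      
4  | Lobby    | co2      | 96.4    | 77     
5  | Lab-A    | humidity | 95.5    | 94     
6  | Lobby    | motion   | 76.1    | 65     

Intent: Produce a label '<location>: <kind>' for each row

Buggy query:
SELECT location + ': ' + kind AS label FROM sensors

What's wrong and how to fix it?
Bug: SQLite uses || for string concatenation; + coerces text to numbers (yielding 0)

Fix: Use the || operator for string concatenation

Corrected query:
SELECT location || ': ' || kind AS label FROM sensors

Result:
label          
---------------
Basement: light
Lab-A: pressure
Roof: motion   
Lobby: co2     
Lab-A: humidity
Lobby: motion  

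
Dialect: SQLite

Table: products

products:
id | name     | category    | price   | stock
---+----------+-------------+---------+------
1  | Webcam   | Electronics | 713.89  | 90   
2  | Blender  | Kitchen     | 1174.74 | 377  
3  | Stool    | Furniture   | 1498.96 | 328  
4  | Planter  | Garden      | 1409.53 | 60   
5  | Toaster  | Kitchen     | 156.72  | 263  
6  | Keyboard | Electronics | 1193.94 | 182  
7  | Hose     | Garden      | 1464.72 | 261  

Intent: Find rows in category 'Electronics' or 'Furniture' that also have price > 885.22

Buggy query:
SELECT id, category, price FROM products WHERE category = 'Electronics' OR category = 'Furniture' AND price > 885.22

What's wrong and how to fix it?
Bug: AND binds tighter than OR, so this parses as category = 'Electronics' OR (category = 'Furniture' AND price > 885.22)

Fix: Add parentheses around the OR so the AND applies to both alternatives

Corrected query:
SELECT id, category, price FROM products WHERE (category = 'Electronics' OR category = 'Furniture') AND price > 885.22

Result:
id | category    | price  
---+-------------+--------
3  | Furniture   | 1498.96
6  | Electronics | 1193.94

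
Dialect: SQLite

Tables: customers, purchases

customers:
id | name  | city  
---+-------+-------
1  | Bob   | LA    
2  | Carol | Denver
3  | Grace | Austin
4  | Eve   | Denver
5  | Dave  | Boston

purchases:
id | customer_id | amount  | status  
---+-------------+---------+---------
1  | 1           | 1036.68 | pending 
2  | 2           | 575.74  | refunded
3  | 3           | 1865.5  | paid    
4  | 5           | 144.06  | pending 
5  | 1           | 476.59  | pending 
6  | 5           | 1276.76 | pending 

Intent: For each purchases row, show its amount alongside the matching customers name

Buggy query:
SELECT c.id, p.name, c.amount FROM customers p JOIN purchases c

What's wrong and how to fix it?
Bug: Missing join condition: each purchases row is matched to all customers rows instead of just its own

Fix: Add ON c.customer_id = p.id to the JOIN

Corrected query:
SELECT c.id, p.name, c.amount FROM customers p JOIN purchases c ON c.customer_id = p.id

Result:
id | name  | amount 
---+-------+--------
1  | Bob   | 1036.68
2  | Carol | 575.74 
3  | Grace | 1865.5 
4  | Dave  | 144.06 
5  | Bob   | 476.59 
6  | Dave  | 1276.76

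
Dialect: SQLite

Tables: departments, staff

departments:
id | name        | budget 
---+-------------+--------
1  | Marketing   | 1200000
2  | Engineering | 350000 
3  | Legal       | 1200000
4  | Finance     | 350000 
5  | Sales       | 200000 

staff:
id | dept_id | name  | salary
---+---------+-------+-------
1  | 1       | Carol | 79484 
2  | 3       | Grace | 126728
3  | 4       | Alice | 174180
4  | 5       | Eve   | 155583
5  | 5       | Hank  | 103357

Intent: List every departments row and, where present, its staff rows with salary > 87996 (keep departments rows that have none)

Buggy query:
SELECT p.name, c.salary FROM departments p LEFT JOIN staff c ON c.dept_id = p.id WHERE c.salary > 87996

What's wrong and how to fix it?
Bug: A WHERE condition on the right-hand table after LEFT JOIN drops unmatched parents

Fix: Put 'c.salary > 87996' in the JOIN's ON clause instead of WHERE

Corrected query:
SELECT p.name, c.salary FROM departments p LEFT JOIN staff c ON c.dept_id = p.id AND c.salary > 87996

Result:
name        | salary
------------+-------
Marketing   | NULL  
Engineering | NULL  
Legal       | 126728
Finance     | 174180
Sales       | 103357
Sales       | 155583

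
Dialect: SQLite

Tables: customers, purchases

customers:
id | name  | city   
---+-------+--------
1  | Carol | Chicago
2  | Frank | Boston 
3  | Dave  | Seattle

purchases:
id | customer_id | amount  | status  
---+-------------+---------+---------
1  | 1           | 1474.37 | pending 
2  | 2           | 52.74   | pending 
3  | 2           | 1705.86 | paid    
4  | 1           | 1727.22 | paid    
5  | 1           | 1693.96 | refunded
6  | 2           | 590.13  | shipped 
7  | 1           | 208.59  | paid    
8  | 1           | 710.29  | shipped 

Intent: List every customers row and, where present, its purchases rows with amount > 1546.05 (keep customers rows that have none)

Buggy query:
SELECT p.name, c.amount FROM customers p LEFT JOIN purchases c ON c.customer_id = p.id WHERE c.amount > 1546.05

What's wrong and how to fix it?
Bug: Filtering c.amount in WHERE discards the NULL rows produced by LEFT JOIN, turning it into an inner join

Fix: Move the right-table condition into the ON clause so unmatched parents are kept

Corrected query:
SELECT p.name, c.amount FROM customers p LEFT JOIN purchases c ON c.customer_id = p.id AND c.amount > 1546.05

Result:
name  | amount 
------+--------
Carol | 1693.96
Carol | 1727.22
Frank | 1705.86
Dave  | NULL   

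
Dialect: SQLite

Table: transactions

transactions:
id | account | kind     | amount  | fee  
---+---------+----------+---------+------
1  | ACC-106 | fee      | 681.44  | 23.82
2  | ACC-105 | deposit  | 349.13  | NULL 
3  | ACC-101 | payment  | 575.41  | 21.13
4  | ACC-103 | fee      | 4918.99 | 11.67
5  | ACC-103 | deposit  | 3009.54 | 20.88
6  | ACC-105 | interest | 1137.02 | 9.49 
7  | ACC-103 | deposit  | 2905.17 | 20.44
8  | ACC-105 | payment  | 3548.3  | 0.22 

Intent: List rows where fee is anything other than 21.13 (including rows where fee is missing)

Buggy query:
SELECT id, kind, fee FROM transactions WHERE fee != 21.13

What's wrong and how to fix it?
Bug: 'fee != 21.13' is unknown when fee is NULL, so NULL rows are silently excluded

Fix: Handle NULL separately with IS NULL alongside the inequality

Corrected query:
SELECT id, kind, fee FROM transactions WHERE fee != 21.13 OR fee IS NULL

Result:
id | kind     | fee  
---+----------+------
1  | fee      | 23.82
2  | deposit  | NULL 
4  | fee      | 11.67
5  | deposit  | 20.88
6  | interest | 9.49 
7  | deposit  | 20.44
8  | payment  | 0.22 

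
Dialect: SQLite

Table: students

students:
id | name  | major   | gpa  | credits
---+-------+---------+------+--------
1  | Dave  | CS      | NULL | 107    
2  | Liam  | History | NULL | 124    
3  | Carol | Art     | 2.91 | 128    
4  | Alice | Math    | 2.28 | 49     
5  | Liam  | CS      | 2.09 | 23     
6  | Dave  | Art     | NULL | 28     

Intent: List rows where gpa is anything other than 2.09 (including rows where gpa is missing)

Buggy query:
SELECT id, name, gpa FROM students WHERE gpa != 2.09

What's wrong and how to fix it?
Bug: Inequality against NULL is unknown, not true; rows with NULL are dropped

Fix: Add an explicit OR gpa IS NULL to include the missing-value rows

Corrected query:
SELECT id, name, gpa FROM students WHERE gpa != 2.09 OR gpa IS NULL

Result:
id | name  | gpa 
---+-------+-----
1  | Dave  | NULL
2  | Liam  | NULL
3  | Carol | 2.91
4  | Alice | 2.28
6  | Dave  | NULL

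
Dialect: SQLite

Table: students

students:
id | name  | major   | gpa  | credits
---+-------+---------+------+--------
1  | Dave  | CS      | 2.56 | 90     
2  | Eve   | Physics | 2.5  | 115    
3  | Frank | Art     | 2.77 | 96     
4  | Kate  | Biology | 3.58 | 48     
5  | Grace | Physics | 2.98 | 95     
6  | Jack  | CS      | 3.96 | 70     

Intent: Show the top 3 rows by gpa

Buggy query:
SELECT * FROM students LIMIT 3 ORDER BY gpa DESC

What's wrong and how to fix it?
Bug: LIMIT must come after ORDER BY

Fix: Sort with ORDER BY, then apply LIMIT

Corrected query:
SELECT * FROM students ORDER BY gpa DESC LIMIT 3

Result:
id | name  | major   | gpa  | credits
---+-------+---------+------+--------
6  | Jack  | CS      | 3.96 | 70     
4  | Kate  | Biology | 3.58 | 48     
5  | Grace | Physics | 2.98 | 95     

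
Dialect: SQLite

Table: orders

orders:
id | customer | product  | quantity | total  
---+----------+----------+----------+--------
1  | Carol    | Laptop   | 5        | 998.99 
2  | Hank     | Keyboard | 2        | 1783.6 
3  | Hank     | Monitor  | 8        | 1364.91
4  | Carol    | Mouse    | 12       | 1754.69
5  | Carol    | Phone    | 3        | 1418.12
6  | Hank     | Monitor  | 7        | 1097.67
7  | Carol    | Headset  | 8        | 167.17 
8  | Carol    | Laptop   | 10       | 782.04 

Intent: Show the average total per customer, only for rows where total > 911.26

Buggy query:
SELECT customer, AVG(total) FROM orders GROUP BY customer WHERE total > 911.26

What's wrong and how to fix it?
Bug: WHERE cannot follow GROUP BY

Fix: Move the WHERE clause before GROUP BY

Corrected query:
SELECT customer, AVG(total) FROM orders WHERE total > 911.26 GROUP BY customer

Result:
customer | AVG(total) 
---------+------------
Carol    | 1390.6     
Hank     | 1415.393333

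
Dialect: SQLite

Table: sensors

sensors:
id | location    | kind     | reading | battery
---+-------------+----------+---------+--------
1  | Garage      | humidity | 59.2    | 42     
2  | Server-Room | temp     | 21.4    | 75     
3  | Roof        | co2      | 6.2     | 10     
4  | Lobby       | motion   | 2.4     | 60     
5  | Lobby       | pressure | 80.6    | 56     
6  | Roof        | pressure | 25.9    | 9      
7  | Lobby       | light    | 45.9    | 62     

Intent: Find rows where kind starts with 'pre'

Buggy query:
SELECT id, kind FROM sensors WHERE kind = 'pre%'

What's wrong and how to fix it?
Bug: Wildcards only work with LIKE; '=' treats '%' as a literal character

Fix: Use LIKE for wildcard pattern matching

Corrected query:
SELECT id, kind FROM sensors WHERE kind LIKE 'pre%'

Result:
id | kind    
---+---------
5  | pressure
6  | pressure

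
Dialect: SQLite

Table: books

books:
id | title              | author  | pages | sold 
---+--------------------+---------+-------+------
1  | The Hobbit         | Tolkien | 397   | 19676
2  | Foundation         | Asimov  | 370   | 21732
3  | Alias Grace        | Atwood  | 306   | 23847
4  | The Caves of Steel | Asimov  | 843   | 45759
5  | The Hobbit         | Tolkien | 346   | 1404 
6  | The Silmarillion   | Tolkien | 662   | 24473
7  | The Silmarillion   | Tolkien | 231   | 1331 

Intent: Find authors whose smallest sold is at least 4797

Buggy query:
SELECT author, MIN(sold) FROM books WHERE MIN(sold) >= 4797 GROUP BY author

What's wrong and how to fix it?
Bug: MIN() in WHERE is a misuse of aggregate

Fix: Use HAVING for the per-group MIN condition

Corrected query:
SELECT author, MIN(sold) FROM books GROUP BY author HAVING MIN(sold) >= 4797

Result:
author | MIN(sold)
-------+----------
Asimov | 21732    
Atwood | 23847    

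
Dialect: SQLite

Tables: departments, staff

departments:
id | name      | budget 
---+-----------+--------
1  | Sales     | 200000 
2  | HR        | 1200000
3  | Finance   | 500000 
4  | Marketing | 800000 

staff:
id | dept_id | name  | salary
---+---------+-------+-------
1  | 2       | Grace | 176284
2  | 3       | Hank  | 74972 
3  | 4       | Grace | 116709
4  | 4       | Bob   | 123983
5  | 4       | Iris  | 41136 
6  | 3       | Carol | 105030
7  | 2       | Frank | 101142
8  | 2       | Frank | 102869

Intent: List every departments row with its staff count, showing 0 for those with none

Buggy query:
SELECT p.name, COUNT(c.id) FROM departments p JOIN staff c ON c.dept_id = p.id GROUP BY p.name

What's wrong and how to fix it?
Bug: An inner join excludes parents with zero children

Fix: Switch to LEFT JOIN to retain unmatched parent rows

Corrected query:
SELECT p.name, COUNT(c.id) FROM departments p LEFT JOIN staff c ON c.dept_id = p.id GROUP BY p.name

Result:
name      | COUNT(c.id)
----------+------------
Finance   | 2          
HR        | 3          
Marketing | 3          
Sales     | 0          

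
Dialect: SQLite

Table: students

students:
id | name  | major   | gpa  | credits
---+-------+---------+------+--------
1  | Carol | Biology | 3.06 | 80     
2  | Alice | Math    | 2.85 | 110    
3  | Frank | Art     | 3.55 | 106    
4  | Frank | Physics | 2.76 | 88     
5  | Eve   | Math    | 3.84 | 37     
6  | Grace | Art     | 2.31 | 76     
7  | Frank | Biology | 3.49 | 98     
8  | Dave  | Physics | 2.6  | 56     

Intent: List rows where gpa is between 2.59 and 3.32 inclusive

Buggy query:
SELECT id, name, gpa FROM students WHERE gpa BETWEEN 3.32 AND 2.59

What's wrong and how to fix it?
Bug: BETWEEN expects the lower bound first; with 3.32 AND 2.59 the range is empty

Fix: Write BETWEEN 2.59 AND 3.32

Corrected query:
SELECT id, name, gpa FROM students WHERE gpa BETWEEN 2.59 AND 3.32

Result:
id | name  | gpa 
---+-------+-----
1  | Carol | 3.06
2  | Alice | 2.85
4  | Frank | 2.76
8  | Dave  | 2.6 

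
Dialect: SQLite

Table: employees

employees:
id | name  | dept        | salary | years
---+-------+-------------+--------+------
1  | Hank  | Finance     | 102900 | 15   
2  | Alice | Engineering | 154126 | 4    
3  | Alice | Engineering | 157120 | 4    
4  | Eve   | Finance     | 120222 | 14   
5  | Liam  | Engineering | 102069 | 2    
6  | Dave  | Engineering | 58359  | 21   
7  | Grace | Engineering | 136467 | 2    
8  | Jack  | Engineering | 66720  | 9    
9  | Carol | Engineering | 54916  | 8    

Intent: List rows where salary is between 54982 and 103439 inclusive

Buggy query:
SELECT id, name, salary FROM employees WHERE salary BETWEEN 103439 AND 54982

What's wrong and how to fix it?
Bug: BETWEEN expects the lower bound first; with 103439 AND 54982 the range is empty

Fix: Swap the bounds so the smaller value comes first

Corrected query:
SELECT id, name, salary FROM employees WHERE salary BETWEEN 54982 AND 103439

Result:
id | name | salary
---+------+-------
1  | Hank | 102900
5  | Liam | 102069
6  | Dave | 58359 
8  | Jack | 66720 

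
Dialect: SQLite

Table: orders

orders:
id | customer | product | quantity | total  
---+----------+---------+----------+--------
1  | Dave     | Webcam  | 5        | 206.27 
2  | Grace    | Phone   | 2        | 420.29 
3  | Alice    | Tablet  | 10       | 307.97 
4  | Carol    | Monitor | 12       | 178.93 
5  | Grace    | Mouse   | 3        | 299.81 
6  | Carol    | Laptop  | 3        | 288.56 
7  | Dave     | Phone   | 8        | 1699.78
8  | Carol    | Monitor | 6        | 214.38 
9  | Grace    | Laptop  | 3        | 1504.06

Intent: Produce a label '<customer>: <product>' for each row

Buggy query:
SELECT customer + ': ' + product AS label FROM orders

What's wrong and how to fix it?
Bug: '+' is numeric addition; on text columns SQLite converts them to 0 instead of concatenating

Fix: Use the || operator for string concatenation

Corrected query:
SELECT customer || ': ' || product AS label FROM orders

Result:
label         
--------------
Dave: Webcam  
Grace: Phone  
Alice: Tablet 
Carol: Monitor
Grace: Mouse  
Carol: Laptop 
Dave: Phone   
Carol: Monitor
Grace: Laptop 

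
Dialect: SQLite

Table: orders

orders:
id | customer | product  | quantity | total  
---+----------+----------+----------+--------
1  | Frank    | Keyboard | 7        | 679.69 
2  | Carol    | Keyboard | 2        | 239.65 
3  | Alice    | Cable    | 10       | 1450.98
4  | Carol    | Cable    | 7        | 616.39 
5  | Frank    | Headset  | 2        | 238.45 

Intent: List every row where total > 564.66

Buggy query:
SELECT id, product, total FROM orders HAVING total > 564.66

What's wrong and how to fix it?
Bug: HAVING filters the output of aggregation, but this query has no GROUP BY and no aggregate functions, so SQLite rejects it (HAVING clause on a non-aggregate query); the condition here is per row

Fix: Replace HAVING with WHERE since the condition applies to individual rows

Corrected query:
SELECT id, product, total FROM orders WHERE total > 564.66

Result:
id | product  | total  
---+----------+--------
1  | Keyboard | 679.69 
3  | Cable    | 1450.98
4  | Cable    | 616.39 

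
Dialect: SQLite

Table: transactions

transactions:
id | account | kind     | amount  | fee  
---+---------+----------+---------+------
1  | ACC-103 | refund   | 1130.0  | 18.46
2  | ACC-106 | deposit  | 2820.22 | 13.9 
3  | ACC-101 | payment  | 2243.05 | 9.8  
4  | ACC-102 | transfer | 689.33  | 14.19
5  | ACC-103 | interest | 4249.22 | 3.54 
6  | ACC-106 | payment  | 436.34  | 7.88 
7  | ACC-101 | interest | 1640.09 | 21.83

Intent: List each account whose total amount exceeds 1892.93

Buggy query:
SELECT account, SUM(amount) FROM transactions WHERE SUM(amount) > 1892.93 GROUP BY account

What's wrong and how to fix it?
Bug: Aggregate functions cannot appear in a WHERE clause

Fix: Use HAVING (which filters groups after aggregation) instead of WHERE

Corrected query:
SELECT account, SUM(amount) FROM transactions GROUP BY account HAVING SUM(amount) > 1892.93

Result:
account | SUM(amount)
--------+------------
ACC-101 | 3883.14    
ACC-103 | 5379.22    
ACC-106 | 3256.56    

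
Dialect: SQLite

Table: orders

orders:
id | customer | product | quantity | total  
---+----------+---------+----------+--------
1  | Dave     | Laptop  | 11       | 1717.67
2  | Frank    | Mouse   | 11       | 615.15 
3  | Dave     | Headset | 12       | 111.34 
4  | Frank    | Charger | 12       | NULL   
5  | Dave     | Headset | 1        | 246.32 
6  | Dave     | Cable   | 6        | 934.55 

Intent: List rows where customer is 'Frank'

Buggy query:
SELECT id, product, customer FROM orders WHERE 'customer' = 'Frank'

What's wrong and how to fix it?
Bug: Single quotes denote string literals in SQL; the column name is being compared as a constant string

Fix: Remove the quotes around the column name (or use double quotes for an identifier)

Corrected query:
SELECT id, product, customer FROM orders WHERE customer = 'Frank'

Result:
id | product | customer
---+---------+---------
2  | Mouse   | Frank   
4  | Charger | Frank   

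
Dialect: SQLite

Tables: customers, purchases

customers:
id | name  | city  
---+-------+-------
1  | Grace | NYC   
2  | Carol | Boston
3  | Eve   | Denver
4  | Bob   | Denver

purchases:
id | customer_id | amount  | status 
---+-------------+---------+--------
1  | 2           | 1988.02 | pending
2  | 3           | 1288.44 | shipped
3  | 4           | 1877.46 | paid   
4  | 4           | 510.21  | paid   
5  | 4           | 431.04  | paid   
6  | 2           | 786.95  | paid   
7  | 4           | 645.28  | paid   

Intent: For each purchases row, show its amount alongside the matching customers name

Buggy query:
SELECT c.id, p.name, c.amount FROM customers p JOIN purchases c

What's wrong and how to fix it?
Bug: JOIN with no ON clause produces a cartesian product; every purchases row pairs with every customers row

Fix: Add ON c.customer_id = p.id to the JOIN

Corrected query:
SELECT c.id, p.name, c.amount FROM customers p JOIN purchases c ON c.customer_id = p.id

Result:
id | name  | amount 
---+-------+--------
1  | Carol | 1988.02
2  | Eve   | 1288.44
3  | Bob   | 1877.46
4  | Bob   | 510.21 
5  | Bob   | 431.04 
6  | Carol | 786.95 
7  | Bob   | 645.28 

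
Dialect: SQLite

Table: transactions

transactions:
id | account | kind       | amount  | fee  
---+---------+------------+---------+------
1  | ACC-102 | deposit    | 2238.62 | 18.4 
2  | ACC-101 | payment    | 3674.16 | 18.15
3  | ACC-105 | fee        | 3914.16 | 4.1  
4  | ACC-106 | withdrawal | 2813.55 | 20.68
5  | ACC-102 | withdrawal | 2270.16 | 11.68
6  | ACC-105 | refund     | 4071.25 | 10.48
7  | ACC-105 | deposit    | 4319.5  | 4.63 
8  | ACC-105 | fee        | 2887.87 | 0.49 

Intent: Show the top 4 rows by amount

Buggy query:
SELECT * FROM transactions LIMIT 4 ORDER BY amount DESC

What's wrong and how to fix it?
Bug: LIMIT must come after ORDER BY

Fix: Sort with ORDER BY, then apply LIMIT

Corrected query:
SELECT * FROM transactions ORDER BY amount DESC LIMIT 4

Result:
id | account | kind    | amount  | fee  
---+---------+---------+---------+------
7  | ACC-105 | deposit | 4319.5  | 4.63 
6  | ACC-105 | refund  | 4071.25 | 10.48
3  | ACC-105 | fee     | 3914.16 | 4.1  
2  | ACC-101 | payment | 3674.16 | 18.15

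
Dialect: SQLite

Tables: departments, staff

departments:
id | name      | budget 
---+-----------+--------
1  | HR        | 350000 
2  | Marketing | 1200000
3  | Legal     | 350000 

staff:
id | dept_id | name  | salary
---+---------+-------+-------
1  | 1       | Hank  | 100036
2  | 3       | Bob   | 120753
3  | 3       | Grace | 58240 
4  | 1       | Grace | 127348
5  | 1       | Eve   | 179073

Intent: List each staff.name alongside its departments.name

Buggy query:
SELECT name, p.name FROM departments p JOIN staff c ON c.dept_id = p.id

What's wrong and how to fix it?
Bug: Both tables have a 'name' column; the unqualified reference is ambiguous

Fix: Prefix ambiguous columns with the table alias

Corrected query:
SELECT c.name, p.name FROM departments p JOIN staff c ON c.dept_id = p.id

Result:
name  | name 
------+------
Hank  | HR   
Bob   | Legal
Grace | Legal
Grace | HR   
Eve   | HR   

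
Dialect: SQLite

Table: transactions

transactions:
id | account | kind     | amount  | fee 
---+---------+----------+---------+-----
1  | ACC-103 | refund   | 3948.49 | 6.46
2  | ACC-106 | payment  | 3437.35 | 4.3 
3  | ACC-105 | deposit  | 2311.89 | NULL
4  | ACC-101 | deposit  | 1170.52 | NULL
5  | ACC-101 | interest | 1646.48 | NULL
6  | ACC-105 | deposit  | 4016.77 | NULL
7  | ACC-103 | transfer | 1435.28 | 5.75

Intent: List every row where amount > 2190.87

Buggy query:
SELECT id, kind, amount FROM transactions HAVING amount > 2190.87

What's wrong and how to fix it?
Bug: HAVING filters the output of aggregation, but this query has no GROUP BY and no aggregate functions, so SQLite rejects it (HAVING clause on a non-aggregate query); the condition here is per row

Fix: Use WHERE for row-level filtering

Corrected query:
SELECT id, kind, amount FROM transactions WHERE amount > 2190.87

Result:
id | kind    | amount 
---+---------+--------
1  | refund  | 3948.49
2  | payment | 3437.35
3  | deposit | 2311.89
6  | deposit | 4016.77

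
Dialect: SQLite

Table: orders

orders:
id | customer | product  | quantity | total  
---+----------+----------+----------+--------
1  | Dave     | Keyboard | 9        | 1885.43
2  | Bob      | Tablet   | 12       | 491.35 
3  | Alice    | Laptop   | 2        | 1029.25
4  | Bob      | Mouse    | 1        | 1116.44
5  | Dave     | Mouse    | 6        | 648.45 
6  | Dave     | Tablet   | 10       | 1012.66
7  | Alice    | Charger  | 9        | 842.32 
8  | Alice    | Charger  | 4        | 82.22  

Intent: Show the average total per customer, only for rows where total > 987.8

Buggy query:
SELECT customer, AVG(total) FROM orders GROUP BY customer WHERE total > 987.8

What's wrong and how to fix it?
Bug: Row-level WHERE must come before GROUP BY in the clause order

Fix: Place WHERE between FROM and GROUP BY

Corrected query:
SELECT customer, AVG(total) FROM orders WHERE total > 987.8 GROUP BY customer

Result:
customer | AVG(total)
---------+-----------
Alice    | 1029.25   
Bob      | 1116.44   
Dave     | 1449.045  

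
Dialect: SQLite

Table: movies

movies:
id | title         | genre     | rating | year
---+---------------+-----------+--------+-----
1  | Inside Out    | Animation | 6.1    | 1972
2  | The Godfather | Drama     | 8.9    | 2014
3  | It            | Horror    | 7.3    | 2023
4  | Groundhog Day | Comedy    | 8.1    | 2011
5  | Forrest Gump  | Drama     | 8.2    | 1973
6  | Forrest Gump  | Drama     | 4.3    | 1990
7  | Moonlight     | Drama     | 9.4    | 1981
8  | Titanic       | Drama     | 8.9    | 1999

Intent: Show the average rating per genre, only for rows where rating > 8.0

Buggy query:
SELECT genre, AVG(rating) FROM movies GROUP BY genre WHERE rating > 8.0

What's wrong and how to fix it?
Bug: WHERE cannot follow GROUP BY

Fix: Place WHERE between FROM and GROUP BY

Corrected query:
SELECT genre, AVG(rating) FROM movies WHERE rating > 8.0 GROUP BY genre

Result:
genre  | AVG(rating)
-------+------------
Comedy | 8.1        
Drama  | 8.85       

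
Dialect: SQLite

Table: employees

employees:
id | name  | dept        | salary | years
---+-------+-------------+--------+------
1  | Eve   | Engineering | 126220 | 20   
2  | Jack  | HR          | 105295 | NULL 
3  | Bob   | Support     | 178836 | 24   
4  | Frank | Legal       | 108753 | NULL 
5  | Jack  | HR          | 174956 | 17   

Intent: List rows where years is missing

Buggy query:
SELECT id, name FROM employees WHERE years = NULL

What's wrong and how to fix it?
Bug: '= NULL' is always unknown in SQL three-valued logic, so no rows match

Fix: Replace '= NULL' with 'IS NULL'

Corrected query:
SELECT id, name FROM employees WHERE years IS NULL

Result:
id | name 
---+------
2  | Jack 
4  | Frank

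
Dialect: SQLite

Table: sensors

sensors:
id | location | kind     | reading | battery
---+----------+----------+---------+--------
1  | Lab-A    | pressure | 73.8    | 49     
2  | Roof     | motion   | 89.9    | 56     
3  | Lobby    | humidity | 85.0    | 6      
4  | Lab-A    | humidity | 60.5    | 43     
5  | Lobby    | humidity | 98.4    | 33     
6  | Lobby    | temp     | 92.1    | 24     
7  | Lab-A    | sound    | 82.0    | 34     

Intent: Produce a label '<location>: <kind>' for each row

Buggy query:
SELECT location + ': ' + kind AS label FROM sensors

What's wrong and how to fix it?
Bug: SQLite uses || for string concatenation; + coerces text to numbers (yielding 0)

Fix: Use the || operator for string concatenation

Corrected query:
SELECT location || ': ' || kind AS label FROM sensors

Result:
label          
---------------
Lab-A: pressure
Roof: motion   
Lobby: humidity
Lab-A: humidity
Lobby: humidity
Lobby: temp    
Lab-A: sound   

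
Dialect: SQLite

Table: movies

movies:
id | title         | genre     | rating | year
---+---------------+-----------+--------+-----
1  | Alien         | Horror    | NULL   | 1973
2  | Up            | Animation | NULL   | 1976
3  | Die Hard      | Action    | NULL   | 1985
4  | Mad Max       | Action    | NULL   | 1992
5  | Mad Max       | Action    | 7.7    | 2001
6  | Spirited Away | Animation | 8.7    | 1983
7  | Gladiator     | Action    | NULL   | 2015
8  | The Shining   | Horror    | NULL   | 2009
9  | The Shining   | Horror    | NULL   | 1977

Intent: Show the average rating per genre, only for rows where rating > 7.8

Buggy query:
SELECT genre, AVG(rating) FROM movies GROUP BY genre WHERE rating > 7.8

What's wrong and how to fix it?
Bug: Row-level WHERE must come before GROUP BY in the clause order

Fix: Move the WHERE clause before GROUP BY

Corrected query:
SELECT genre, AVG(rating) FROM movies WHERE rating > 7.8 GROUP BY genre

Result:
genre     | AVG(rating)
----------+------------
Animation | 8.7        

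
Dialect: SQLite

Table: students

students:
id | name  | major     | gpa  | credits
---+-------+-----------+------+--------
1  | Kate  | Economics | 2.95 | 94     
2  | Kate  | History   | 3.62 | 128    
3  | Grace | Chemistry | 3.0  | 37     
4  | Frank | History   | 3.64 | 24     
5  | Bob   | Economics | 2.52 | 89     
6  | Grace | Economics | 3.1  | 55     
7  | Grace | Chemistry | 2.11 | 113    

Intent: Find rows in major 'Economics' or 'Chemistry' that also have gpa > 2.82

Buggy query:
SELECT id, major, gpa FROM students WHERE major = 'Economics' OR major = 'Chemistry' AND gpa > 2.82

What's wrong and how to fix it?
Bug: Without parentheses, AND is evaluated before OR, so the gpa filter only applies to the 'Chemistry' branch

Fix: Group the OR with parentheses (or use IN), then AND the threshold

Corrected query:
SELECT id, major, gpa FROM students WHERE (major = 'Economics' OR major = 'Chemistry') AND gpa > 2.82

Result:
id | major     | gpa 
---+-----------+-----
1  | Economics | 2.95
3  | Chemistry | 3   
6  | Economics | 3.1 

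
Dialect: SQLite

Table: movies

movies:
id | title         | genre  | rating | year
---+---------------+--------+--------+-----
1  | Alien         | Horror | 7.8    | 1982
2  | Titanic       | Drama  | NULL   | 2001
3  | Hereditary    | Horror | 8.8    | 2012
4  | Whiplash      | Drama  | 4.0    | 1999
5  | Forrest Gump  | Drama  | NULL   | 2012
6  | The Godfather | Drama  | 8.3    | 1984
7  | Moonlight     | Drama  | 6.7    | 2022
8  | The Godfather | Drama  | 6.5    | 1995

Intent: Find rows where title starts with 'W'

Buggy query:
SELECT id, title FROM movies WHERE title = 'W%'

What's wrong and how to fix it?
Bug: '=' compares the literal string including the % character; pattern matching needs LIKE

Fix: Replace '=' with LIKE so 'W%' is treated as a pattern

Corrected query:
SELECT id, title FROM movies WHERE title LIKE 'W%'

Result:
id | title   
---+---------
4  | Whiplash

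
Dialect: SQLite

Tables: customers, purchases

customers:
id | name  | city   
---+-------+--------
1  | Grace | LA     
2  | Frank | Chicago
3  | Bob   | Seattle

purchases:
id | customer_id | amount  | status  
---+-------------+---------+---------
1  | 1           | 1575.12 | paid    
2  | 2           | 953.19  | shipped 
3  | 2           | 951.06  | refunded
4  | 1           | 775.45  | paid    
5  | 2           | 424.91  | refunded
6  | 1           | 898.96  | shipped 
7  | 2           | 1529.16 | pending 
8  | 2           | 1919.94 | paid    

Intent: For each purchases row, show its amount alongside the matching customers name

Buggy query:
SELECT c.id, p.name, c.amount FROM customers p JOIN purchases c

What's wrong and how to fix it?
Bug: JOIN with no ON clause produces a cartesian product; every purchases row pairs with every customers row

Fix: Specify the join condition linking the foreign key to the parent id

Corrected query:
SELECT c.id, p.name, c.amount FROM customers p JOIN purchases c ON c.customer_id = p.id

Result:
id | name  | amount 
---+-------+--------
1  | Grace | 1575.12
2  | Frank | 953.19 
3  | Frank | 951.06 
4  | Grace | 775.45 
5  | Frank | 424.91 
6  | Grace | 898.96 
7  | Frank | 1529.16
8  | Frank | 1919.94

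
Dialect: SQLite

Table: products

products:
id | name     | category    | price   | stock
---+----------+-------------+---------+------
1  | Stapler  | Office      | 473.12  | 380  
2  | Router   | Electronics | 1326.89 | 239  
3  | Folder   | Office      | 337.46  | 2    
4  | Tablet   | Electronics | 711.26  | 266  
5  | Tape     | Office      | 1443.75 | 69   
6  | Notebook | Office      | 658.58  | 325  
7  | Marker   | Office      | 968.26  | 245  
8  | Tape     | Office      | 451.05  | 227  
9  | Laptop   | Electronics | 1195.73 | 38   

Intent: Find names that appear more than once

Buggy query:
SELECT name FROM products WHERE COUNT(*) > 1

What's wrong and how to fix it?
Bug: WHERE can't reference COUNT(*); aggregates are computed after WHERE

Fix: GROUP BY name, then filter groups with HAVING COUNT(*) > 1

Corrected query:
SELECT name FROM products GROUP BY name HAVING COUNT(*) > 1

Result:
name
----
Tape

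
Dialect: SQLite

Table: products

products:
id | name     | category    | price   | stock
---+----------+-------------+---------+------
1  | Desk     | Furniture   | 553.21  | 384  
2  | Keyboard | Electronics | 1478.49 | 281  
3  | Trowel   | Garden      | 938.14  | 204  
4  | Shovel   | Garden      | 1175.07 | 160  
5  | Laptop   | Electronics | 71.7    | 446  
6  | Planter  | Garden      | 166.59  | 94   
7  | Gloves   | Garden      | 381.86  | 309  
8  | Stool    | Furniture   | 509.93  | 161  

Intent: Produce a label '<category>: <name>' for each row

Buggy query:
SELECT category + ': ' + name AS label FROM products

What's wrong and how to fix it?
Bug: '+' is numeric addition; on text columns SQLite converts them to 0 instead of concatenating

Fix: Replace + with || to concatenate text

Corrected query:
SELECT category || ': ' || name AS label FROM products

Result:
label                
---------------------
Furniture: Desk      
Electronics: Keyboard
Garden: Trowel       
Garden: Shovel       
Electronics: Laptop  
Garden: Planter      
Garden: Gloves       
Furniture: Stool     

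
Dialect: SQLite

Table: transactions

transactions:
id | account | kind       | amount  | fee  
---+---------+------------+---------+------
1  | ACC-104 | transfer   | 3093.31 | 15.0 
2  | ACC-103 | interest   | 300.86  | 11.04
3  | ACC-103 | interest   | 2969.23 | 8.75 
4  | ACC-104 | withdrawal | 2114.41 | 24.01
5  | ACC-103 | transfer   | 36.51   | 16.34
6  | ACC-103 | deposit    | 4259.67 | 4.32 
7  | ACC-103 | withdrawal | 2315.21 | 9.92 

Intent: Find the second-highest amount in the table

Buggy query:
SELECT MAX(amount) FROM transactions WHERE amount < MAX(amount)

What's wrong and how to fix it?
Bug: The inner MAX is an aggregate inside WHERE, which is not allowed

Fix: Put the inner MAX in a scalar subquery

Corrected query:
SELECT MAX(amount) FROM transactions WHERE amount < (SELECT MAX(amount) FROM transactions)

Result:
MAX(amount)
-----------
3093.31    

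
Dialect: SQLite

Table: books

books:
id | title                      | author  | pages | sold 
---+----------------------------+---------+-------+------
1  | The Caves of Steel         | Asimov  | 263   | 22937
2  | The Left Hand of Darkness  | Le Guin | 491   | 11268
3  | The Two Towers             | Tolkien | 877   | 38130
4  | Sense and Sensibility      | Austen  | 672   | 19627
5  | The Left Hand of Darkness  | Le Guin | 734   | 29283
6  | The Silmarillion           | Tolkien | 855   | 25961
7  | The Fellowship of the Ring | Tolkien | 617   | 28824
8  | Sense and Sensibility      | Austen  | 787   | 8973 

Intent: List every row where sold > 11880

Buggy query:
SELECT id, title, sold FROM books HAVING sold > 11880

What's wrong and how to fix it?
Bug: This is a non-aggregate query (no GROUP BY, no aggregates), so in SQLite the HAVING clause is invalid here; a row-level condition belongs in WHERE

Fix: Use WHERE for row-level filtering

Corrected query:
SELECT id, title, sold FROM books WHERE sold > 11880

Result:
id | title                      | sold 
---+----------------------------+------
1  | The Caves of Steel         | 22937
3  | The Two Towers             | 38130
4  | Sense and Sensibility      | 19627
5  | The Left Hand of Darkness  | 29283
6  | The Silmarillion           | 25961
7  | The Fellowship of the Ring | 28824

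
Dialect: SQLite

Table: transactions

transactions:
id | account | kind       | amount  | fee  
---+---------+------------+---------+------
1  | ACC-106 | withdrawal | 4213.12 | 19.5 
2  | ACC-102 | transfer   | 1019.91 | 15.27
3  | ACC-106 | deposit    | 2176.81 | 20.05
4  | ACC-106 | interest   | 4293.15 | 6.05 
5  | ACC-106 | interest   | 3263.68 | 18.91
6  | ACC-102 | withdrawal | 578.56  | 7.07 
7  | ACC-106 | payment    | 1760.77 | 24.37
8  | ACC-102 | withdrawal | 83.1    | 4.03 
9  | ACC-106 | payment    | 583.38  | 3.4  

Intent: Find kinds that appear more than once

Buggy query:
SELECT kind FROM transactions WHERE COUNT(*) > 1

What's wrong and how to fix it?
Bug: COUNT(*) is an aggregate and cannot be used in WHERE

Fix: GROUP BY kind, then filter groups with HAVING COUNT(*) > 1

Corrected query:
SELECT kind FROM transactions GROUP BY kind HAVING COUNT(*) > 1

Result:
kind      
----------
interest  
payment   
withdrawal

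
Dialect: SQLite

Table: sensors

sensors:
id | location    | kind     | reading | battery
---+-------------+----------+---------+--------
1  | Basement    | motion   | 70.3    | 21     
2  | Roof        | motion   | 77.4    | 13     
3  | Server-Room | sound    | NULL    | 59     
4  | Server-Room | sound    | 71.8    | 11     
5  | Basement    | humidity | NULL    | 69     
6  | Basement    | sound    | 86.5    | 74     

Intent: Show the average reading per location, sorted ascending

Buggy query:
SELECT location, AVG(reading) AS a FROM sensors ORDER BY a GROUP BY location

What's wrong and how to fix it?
Bug: ORDER BY appears before GROUP BY; SQL clause order requires GROUP BY first

Fix: Reorder: SELECT … FROM … GROUP BY … ORDER BY …

Corrected query:
SELECT location, AVG(reading) AS a FROM sensors GROUP BY location ORDER BY a

Result:
location    | a   
------------+-----
Server-Room | 71.8
Roof        | 77.4
Basement    | 78.4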